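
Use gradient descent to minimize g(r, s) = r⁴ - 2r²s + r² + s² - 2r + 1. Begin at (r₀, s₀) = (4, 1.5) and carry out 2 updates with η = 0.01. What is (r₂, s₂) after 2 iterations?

∇g = (4r³ - 4rs + 2r - 2, -2r² + 2s)
(r₁, s₁) = (4, 1.5) − 0.01·(238, -29) = (1.62, 1.79)
(r₂, s₂) = (1.62, 1.79) − 0.01·(6.646912, -1.6688) = (1.55353088, 1.806688)

(1.55353088, 1.806688)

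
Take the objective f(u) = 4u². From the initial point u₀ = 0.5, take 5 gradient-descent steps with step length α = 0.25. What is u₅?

f′(u) = 8u
u₁ = 0.5 − 0.25·4 = -0.5
u₂ = -0.5 − 0.25·(-4) = 0.5
u₃ = 0.5 − 0.25·4 = -0.5
u₄ = -0.5 − 0.25·(-4) = 0.5
u₅ = 0.5 − 0.25·4 = -0.5

-0.5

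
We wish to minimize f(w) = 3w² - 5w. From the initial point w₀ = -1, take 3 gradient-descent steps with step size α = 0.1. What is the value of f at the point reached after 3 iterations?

f′(w) = 6w - 5
w₁ = -1 − 0.1·(-11) = 0.1
w₂ = 0.1 − 0.1·(-4.4) = 0.54
w₃ = 0.54 − 0.1·(-1.76) = 0.716
f(0.716) = -2.042032

-2.042032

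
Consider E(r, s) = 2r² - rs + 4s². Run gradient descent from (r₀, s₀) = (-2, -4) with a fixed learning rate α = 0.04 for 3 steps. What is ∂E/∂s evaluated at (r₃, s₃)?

-9.817088

∇E = (4r - s, -r + 8s)
Step 1: at (-2, -4), ∇E = (-4, -30) → (-2, -4) − 0.04·(-4, -30) = (-1.84, -2.8)
Step 2: at (-1.84, -2.8), ∇E = (-4.56, -20.56) → (-1.84, -2.8) − 0.04·(-4.56, -20.56) = (-1.6576, -1.9776)
Step 3: at (-1.6576, -1.9776), ∇E = (-4.6528, -14.1632) → (-1.6576, -1.9776) − 0.04·(-4.6528, -14.1632) = (-1.471488, -1.411072)
∂E/∂s at (-1.471488, -1.411072) = -9.817088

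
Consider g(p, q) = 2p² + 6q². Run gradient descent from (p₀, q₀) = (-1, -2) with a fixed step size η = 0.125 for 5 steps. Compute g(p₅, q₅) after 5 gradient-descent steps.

∇g = (4p, 12q)
Step 1: at (-1, -2), ∇g = (-4, -24) → (-1, -2) − 0.125·(-4, -24) = (-0.5, 1)
Step 2: at (-0.5, 1), ∇g = (-2, 12) → (-0.5, 1) − 0.125·(-2, 12) = (-0.25, -0.5)
Step 3: at (-0.25, -0.5), ∇g = (-1, -6) → (-0.25, -0.5) − 0.125·(-1, -6) = (-0.125, 0.25)
Step 4: at (-0.125, 0.25), ∇g = (-0.5, 3) → (-0.125, 0.25) − 0.125·(-0.5, 3) = (-0.0625, -0.125)
Step 5: at (-0.0625, -0.125), ∇g = (-0.25, -1.5) → (-0.0625, -0.125) − 0.125·(-0.25, -1.5) = (-0.03125, 0.0625)
g(-0.03125, 0.0625) = 0.025390625

0.025390625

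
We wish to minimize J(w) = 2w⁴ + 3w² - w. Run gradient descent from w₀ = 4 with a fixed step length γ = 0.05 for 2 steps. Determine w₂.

4693.94375

J′(w) = 8w³ + 6w - 1
w₁ = 4 − 0.05·535 = -22.75
w₂ = -22.75 − 0.05·(-94333.875) = 4693.94375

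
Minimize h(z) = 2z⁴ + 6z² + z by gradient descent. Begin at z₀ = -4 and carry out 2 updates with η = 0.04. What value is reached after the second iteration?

-1970.96161792

h′(z) = 8z³ + 12z + 1
Step 1: h′(-4) = -559; z₁ = -4 − 0.04·(-559) = 18.36
Step 2: h′(18.36) = 49733.040448; z₂ = 18.36 − 0.04·49733.040448 = -1970.96161792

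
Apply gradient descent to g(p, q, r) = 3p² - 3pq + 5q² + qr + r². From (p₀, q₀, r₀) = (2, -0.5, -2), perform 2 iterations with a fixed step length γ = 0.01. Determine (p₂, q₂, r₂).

∇g = (6p - 3q, -3p + 10q + r, q + 2r)
Step 1: at (2, -0.5, -2), ∇g = (13.5, -13, -4.5) → (2, -0.5, -2) − 0.01·(13.5, -13, -4.5) = (1.865, -0.37, -1.955)
Step 2: at (1.865, -0.37, -1.955), ∇g = (12.3, -11.25, -4.28) → (1.865, -0.37, -1.955) − 0.01·(12.3, -11.25, -4.28) = (1.742, -0.2575, -1.9122)

(1.742, -0.2575, -1.9122)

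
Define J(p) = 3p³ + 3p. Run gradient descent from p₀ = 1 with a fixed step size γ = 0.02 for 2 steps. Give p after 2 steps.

J′(p) = 9p² + 3
p₁ = 1 − 0.02·12 = 0.76
p₂ = 0.76 − 0.02·8.1984 = 0.596032

0.596032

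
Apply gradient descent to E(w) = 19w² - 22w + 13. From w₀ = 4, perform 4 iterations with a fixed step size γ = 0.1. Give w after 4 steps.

210.856

E′(w) = 38w - 22
w₁ = 4 − 0.1·130 = -9
w₂ = -9 − 0.1·(-364) = 27.4
w₃ = 27.4 − 0.1·1019.2 = -74.52
w₄ = -74.52 − 0.1·(-2853.76) = 210.856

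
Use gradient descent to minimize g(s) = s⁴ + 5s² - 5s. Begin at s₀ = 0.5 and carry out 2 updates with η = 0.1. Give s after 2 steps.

g′(s) = 4s³ + 10s - 5
Step 1: g′(0.5) = 0.5; s₁ = 0.5 − 0.1·0.5 = 0.45
Step 2: g′(0.45) = -0.1355; s₂ = 0.45 − 0.1·(-0.1355) = 0.46355

0.46355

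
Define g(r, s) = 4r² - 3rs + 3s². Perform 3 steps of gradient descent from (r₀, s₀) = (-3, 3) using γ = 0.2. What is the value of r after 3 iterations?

3.744

∇g = (8r - 3s, -3r + 6s)
Step 1: at (-3, 3), ∇g = (-33, 27) → (-3, 3) − 0.2·(-33, 27) = (3.6, -2.4)
Step 2: at (3.6, -2.4), ∇g = (36, -25.2) → (3.6, -2.4) − 0.2·(36, -25.2) = (-3.6, 2.64)
Step 3: at (-3.6, 2.64), ∇g = (-36.72, 26.64) → (-3.6, 2.64) − 0.2·(-36.72, 26.64) = (3.744, -2.688)
r = 3.744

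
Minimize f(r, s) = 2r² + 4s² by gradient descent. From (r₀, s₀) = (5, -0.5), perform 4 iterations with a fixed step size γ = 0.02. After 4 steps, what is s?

-0.24893568

∇f = (4r, 8s)
(r₁, s₁) = (5, -0.5) − 0.02·(20, -4) = (4.6, -0.42)
(r₂, s₂) = (4.6, -0.42) − 0.02·(18.4, -3.36) = (4.232, -0.3528)
(r₃, s₃) = (4.232, -0.3528) − 0.02·(16.928, -2.8224) = (3.89344, -0.296352)
(r₄, s₄) = (3.89344, -0.296352) − 0.02·(15.57376, -2.370816) = (3.5819648, -0.24893568)
s = -0.24893568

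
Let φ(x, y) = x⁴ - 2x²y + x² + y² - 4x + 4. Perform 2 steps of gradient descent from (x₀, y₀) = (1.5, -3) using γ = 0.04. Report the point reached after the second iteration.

(0.29850368, -2.367328)

∇φ = (4x³ - 4xy + 2x - 4, -2x² + 2y)
Step 1: at (1.5, -3), ∇φ = (30.5, -10.5) → (1.5, -3) − 0.04·(30.5, -10.5) = (0.28, -2.58)
Step 2: at (0.28, -2.58), ∇φ = (-0.462592, -5.3168) → (0.28, -2.58) − 0.04·(-0.462592, -5.3168) = (0.29850368, -2.367328)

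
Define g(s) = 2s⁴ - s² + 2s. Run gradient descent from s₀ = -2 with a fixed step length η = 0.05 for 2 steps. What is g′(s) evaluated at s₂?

g′(s) = 8s³ - 2s + 2
Step 1: g′(-2) = -58; s₁ = -2 − 0.05·(-58) = 0.9
Step 2: g′(0.9) = 6.032; s₂ = 0.9 − 0.05·6.032 = 0.5984
g′(s) at (0.5984) = 2.517412831232

2.517412831232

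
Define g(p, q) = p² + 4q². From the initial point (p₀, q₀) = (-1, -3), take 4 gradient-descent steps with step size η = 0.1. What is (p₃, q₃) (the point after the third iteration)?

∇g = (2p, 8q)
Step 1: at (-1, -3), ∇g = (-2, -24) → (-1, -3) − 0.1·(-2, -24) = (-0.8, -0.6)
Step 2: at (-0.8, -0.6), ∇g = (-1.6, -4.8) → (-0.8, -0.6) − 0.1·(-1.6, -4.8) = (-0.64, -0.12)
Step 3: at (-0.64, -0.12), ∇g = (-1.28, -0.96) → (-0.64, -0.12) − 0.1·(-1.28, -0.96) = (-0.512, -0.024)

(-0.512, -0.024)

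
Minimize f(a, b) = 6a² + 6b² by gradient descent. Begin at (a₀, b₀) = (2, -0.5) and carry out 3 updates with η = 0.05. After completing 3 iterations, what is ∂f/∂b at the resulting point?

-0.384

∇f = (12a, 12b)
(a₁, b₁) = (2, -0.5) − 0.05·(24, -6) = (0.8, -0.2)
(a₂, b₂) = (0.8, -0.2) − 0.05·(9.6, -2.4) = (0.32, -0.08)
(a₃, b₃) = (0.32, -0.08) − 0.05·(3.84, -0.96) = (0.128, -0.032)
∂f/∂b at (0.128, -0.032) = -0.384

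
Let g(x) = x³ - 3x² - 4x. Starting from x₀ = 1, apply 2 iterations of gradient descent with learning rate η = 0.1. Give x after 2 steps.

2.253

g′(x) = 3x² - 6x - 4
Step 1: g′(1) = -7; x₁ = 1 − 0.1·(-7) = 1.7
Step 2: g′(1.7) = -5.53; x₂ = 1.7 − 0.1·(-5.53) = 2.253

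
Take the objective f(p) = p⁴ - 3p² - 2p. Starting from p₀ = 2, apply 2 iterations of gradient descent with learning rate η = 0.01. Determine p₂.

f′(p) = 4p³ - 6p - 2
p₁ = 2 − 0.01·18 = 1.82
p₂ = 1.82 − 0.01·11.194272 = 1.70805728

1.70805728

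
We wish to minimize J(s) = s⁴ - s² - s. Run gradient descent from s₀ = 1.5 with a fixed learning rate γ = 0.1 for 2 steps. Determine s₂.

0.69345

J′(s) = 4s³ - 2s - 1
s₁ = 1.5 − 0.1·9.5 = 0.55
s₂ = 0.55 − 0.1·(-1.4345) = 0.69345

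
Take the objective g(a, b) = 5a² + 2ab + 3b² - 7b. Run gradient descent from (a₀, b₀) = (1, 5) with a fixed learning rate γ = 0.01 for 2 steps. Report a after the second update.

0.625

∇g = (10a + 2b, 2a + 6b - 7)
Step 1: at (1, 5), ∇g = (20, 25) → (1, 5) − 0.01·(20, 25) = (0.8, 4.75)
Step 2: at (0.8, 4.75), ∇g = (17.5, 23.1) → (0.8, 4.75) − 0.01·(17.5, 23.1) = (0.625, 4.519)
a = 0.625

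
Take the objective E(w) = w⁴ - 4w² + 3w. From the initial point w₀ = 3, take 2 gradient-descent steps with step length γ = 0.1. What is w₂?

63.5172

E′(w) = 4w³ - 8w + 3
Step 1: E′(3) = 87; w₁ = 3 − 0.1·87 = -5.7
Step 2: E′(-5.7) = -692.172; w₂ = -5.7 − 0.1·(-692.172) = 63.5172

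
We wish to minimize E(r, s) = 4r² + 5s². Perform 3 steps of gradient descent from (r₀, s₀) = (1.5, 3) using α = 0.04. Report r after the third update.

∇E = (8r, 10s)
Step 1: at (1.5, 3), ∇E = (12, 30) → (1.5, 3) − 0.04·(12, 30) = (1.02, 1.8)
Step 2: at (1.02, 1.8), ∇E = (8.16, 18) → (1.02, 1.8) − 0.04·(8.16, 18) = (0.6936, 1.08)
Step 3: at (0.6936, 1.08), ∇E = (5.5488, 10.8) → (0.6936, 1.08) − 0.04·(5.5488, 10.8) = (0.471648, 0.648)
r = 0.471648

0.471648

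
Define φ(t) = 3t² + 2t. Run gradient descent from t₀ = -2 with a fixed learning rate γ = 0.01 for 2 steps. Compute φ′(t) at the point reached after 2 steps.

φ′(t) = 6t + 2
Step 1: φ′(-2) = -10; t₁ = -2 − 0.01·(-10) = -1.9
Step 2: φ′(-1.9) = -9.4; t₂ = -1.9 − 0.01·(-9.4) = -1.806
φ′(t) at (-1.806) = -8.836

-8.836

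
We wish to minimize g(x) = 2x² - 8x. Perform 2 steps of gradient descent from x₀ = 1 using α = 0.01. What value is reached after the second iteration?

g′(x) = 4x - 8
x₁ = 1 − 0.01·(-4) = 1.04
x₂ = 1.04 − 0.01·(-3.84) = 1.0784

1.0784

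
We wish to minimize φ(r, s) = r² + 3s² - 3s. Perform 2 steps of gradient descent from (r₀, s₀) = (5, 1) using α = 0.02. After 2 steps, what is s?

∇φ = (2r, 6s - 3)
(r₁, s₁) = (5, 1) − 0.02·(10, 3) = (4.8, 0.94)
(r₂, s₂) = (4.8, 0.94) − 0.02·(9.6, 2.64) = (4.608, 0.8872)
s = 0.8872

0.8872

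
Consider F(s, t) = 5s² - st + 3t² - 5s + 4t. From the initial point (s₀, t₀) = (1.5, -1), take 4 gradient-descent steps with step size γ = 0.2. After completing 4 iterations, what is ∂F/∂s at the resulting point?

13.472

∇F = (10s - t - 5, -s + 6t + 4)
Step 1: at (1.5, -1), ∇F = (11, -3.5) → (1.5, -1) − 0.2·(11, -3.5) = (-0.7, -0.3)
Step 2: at (-0.7, -0.3), ∇F = (-11.7, 2.9) → (-0.7, -0.3) − 0.2·(-11.7, 2.9) = (1.64, -0.88)
Step 3: at (1.64, -0.88), ∇F = (12.28, -2.92) → (1.64, -0.88) − 0.2·(12.28, -2.92) = (-0.816, -0.296)
Step 4: at (-0.816, -0.296), ∇F = (-12.864, 3.04) → (-0.816, -0.296) − 0.2·(-12.864, 3.04) = (1.7568, -0.904)
∂F/∂s at (1.7568, -0.904) = 13.472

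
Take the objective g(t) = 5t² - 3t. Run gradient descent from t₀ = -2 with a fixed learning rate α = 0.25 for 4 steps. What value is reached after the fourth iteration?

-11.34375

g′(t) = 10t - 3
Step 1: g′(-2) = -23; t₁ = -2 − 0.25·(-23) = 3.75
Step 2: g′(3.75) = 34.5; t₂ = 3.75 − 0.25·34.5 = -4.875
Step 3: g′(-4.875) = -51.75; t₃ = -4.875 − 0.25·(-51.75) = 8.0625
Step 4: g′(8.0625) = 77.625; t₄ = 8.0625 − 0.25·77.625 = -11.34375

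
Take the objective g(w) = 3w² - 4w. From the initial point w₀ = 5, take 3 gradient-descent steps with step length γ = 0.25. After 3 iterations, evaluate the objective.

g′(w) = 6w - 4
w₁ = 5 − 0.25·26 = -1.5
w₂ = -1.5 − 0.25·(-13) = 1.75
w₃ = 1.75 − 0.25·6.5 = 0.125
g(0.125) = -0.453125

-0.453125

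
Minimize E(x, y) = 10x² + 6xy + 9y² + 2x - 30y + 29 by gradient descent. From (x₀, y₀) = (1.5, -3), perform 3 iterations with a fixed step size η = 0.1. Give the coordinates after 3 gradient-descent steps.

∇E = (20x + 6y + 2, 6x + 18y - 30)
(x₁, y₁) = (1.5, -3) − 0.1·(14, -75) = (0.1, 4.5)
(x₂, y₂) = (0.1, 4.5) − 0.1·(31, 51.6) = (-3, -0.66)
(x₃, y₃) = (-3, -0.66) − 0.1·(-61.96, -59.88) = (3.196, 5.328)

(3.196, 5.328)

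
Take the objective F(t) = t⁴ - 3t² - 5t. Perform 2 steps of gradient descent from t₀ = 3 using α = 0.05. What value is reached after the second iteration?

F′(t) = 4t³ - 6t - 5
Step 1: F′(3) = 85; t₁ = 3 − 0.05·85 = -1.25
Step 2: F′(-1.25) = -5.3125; t₂ = -1.25 − 0.05·(-5.3125) = -0.984375

-0.984375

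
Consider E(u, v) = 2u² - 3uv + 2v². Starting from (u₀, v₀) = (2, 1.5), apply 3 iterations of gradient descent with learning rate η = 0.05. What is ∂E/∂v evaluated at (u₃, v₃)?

1.0198125

∇E = (4u - 3v, -3u + 4v)
(u₁, v₁) = (2, 1.5) − 0.05·(3.5, 0) = (1.825, 1.5)
(u₂, v₂) = (1.825, 1.5) − 0.05·(2.8, 0.525) = (1.685, 1.47375)
(u₃, v₃) = (1.685, 1.47375) − 0.05·(2.31875, 0.84) = (1.5690625, 1.43175)
∂E/∂v at (1.5690625, 1.43175) = 1.0198125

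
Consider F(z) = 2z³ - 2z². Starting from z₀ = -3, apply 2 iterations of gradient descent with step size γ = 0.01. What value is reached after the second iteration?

F′(z) = 6z² - 4z
Step 1: F′(-3) = 66; z₁ = -3 − 0.01·66 = -3.66
Step 2: F′(-3.66) = 95.0136; z₂ = -3.66 − 0.01·95.0136 = -4.610136

-4.610136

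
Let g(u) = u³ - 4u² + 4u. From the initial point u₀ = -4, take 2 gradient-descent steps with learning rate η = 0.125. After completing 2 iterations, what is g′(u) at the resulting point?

g′(u) = 3u² - 8u + 4
u₁ = -4 − 0.125·84 = -14.5
u₂ = -14.5 − 0.125·750.75 = -108.34375
g′(u) at (-108.34375) = 36085.8544921875

36085.8544921875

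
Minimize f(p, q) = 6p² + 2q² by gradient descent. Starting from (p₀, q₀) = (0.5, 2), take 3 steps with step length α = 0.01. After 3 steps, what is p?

∇f = (12p, 4q)
Step 1: at (0.5, 2), ∇f = (6, 8) → (0.5, 2) − 0.01·(6, 8) = (0.44, 1.92)
Step 2: at (0.44, 1.92), ∇f = (5.28, 7.68) → (0.44, 1.92) − 0.01·(5.28, 7.68) = (0.3872, 1.8432)
Step 3: at (0.3872, 1.8432), ∇f = (4.6464, 7.3728) → (0.3872, 1.8432) − 0.01·(4.6464, 7.3728) = (0.340736, 1.769472)
p = 0.340736

0.340736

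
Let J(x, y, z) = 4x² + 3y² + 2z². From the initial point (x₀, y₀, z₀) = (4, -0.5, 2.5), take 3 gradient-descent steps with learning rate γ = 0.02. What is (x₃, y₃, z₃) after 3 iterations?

∇J = (8x, 6y, 4z)
(x₁, y₁, z₁) = (4, -0.5, 2.5) − 0.02·(32, -3, 10) = (3.36, -0.44, 2.3)
(x₂, y₂, z₂) = (3.36, -0.44, 2.3) − 0.02·(26.88, -2.64, 9.2) = (2.8224, -0.3872, 2.116)
(x₃, y₃, z₃) = (2.8224, -0.3872, 2.116) − 0.02·(22.5792, -2.3232, 8.464) = (2.370816, -0.340736, 1.94672)

(2.370816, -0.340736, 1.94672)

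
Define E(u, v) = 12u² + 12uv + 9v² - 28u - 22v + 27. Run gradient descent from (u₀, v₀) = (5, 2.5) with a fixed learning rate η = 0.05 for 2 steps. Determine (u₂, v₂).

∇E = (24u + 12v - 28, 12u + 18v - 22)
Step 1: at (5, 2.5), ∇E = (122, 83) → (5, 2.5) − 0.05·(122, 83) = (-1.1, -1.65)
Step 2: at (-1.1, -1.65), ∇E = (-74.2, -64.9) → (-1.1, -1.65) − 0.05·(-74.2, -64.9) = (2.61, 1.595)

(2.61, 1.595)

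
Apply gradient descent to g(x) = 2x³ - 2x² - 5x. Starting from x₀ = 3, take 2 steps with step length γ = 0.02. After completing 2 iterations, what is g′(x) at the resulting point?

g′(x) = 6x² - 4x - 5
Step 1: g′(3) = 37; x₁ = 3 − 0.02·37 = 2.26
Step 2: g′(2.26) = 16.6056; x₂ = 2.26 − 0.02·16.6056 = 1.927888
g′(x) at (1.927888) = 9.588960843264

9.588960843264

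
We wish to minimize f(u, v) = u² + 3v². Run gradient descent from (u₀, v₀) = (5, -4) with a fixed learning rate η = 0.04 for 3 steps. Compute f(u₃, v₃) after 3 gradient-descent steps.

24.408471605248

∇f = (2u, 6v)
(u₁, v₁) = (5, -4) − 0.04·(10, -24) = (4.6, -3.04)
(u₂, v₂) = (4.6, -3.04) − 0.04·(9.2, -18.24) = (4.232, -2.3104)
(u₃, v₃) = (4.232, -2.3104) − 0.04·(8.464, -13.8624) = (3.89344, -1.755904)
f(3.89344, -1.755904) = 24.408471605248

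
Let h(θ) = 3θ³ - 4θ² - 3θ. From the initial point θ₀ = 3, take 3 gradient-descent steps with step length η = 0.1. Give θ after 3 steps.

-92.5094544

h′(θ) = 9θ² - 8θ - 3
θ₁ = 3 − 0.1·54 = -2.4
θ₂ = -2.4 − 0.1·68.04 = -9.204
θ₃ = -9.204 − 0.1·833.054544 = -92.5094544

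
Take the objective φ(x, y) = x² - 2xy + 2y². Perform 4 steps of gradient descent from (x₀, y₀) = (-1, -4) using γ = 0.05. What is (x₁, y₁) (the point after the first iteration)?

(-1.3, -3.3)

∇φ = (2x - 2y, -2x + 4y)
Step 1: at (-1, -4), ∇φ = (6, -14) → (-1, -4) − 0.05·(6, -14) = (-1.3, -3.3)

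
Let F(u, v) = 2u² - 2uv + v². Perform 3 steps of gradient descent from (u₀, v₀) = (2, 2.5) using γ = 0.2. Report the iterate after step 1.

∇F = (4u - 2v, -2u + 2v)
(u₁, v₁) = (2, 2.5) − 0.2·(3, 1) = (1.4, 2.3)

(1.4, 2.3)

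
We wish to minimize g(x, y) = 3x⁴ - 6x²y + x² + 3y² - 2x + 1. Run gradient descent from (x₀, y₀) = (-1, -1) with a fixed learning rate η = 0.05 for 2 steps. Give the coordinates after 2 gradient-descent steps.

∇g = (12x³ - 12xy + 2x - 2, -6x² + 6y)
Step 1: at (-1, -1), ∇g = (-28, -12) → (-1, -1) − 0.05·(-28, -12) = (0.4, -0.4)
Step 2: at (0.4, -0.4), ∇g = (1.488, -3.36) → (0.4, -0.4) − 0.05·(1.488, -3.36) = (0.3256, -0.232)

(0.3256, -0.232)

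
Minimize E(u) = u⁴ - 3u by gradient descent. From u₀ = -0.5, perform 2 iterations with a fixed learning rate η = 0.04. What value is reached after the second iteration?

-0.23253504

E′(u) = 4u³ - 3
u₁ = -0.5 − 0.04·(-3.5) = -0.36
u₂ = -0.36 − 0.04·(-3.186624) = -0.23253504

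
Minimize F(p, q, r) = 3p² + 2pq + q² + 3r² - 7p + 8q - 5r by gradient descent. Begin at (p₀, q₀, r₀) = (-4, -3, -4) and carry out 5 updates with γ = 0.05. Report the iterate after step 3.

(-0.008, -2.665, -0.8245)

∇F = (6p + 2q - 7, 2p + 2q + 8, 6r - 5)
(p₁, q₁, r₁) = (-4, -3, -4) − 0.05·(-37, -6, -29) = (-2.15, -2.7, -2.55)
(p₂, q₂, r₂) = (-2.15, -2.7, -2.55) − 0.05·(-25.3, -1.7, -20.3) = (-0.885, -2.615, -1.535)
(p₃, q₃, r₃) = (-0.885, -2.615, -1.535) − 0.05·(-17.54, 1, -14.21) = (-0.008, -2.665, -0.8245)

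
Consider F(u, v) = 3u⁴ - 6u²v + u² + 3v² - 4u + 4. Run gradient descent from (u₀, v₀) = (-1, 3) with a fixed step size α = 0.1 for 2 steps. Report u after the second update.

∇F = (12u³ - 12uv + 2u - 4, -6u² + 6v)
Step 1: at (-1, 3), ∇F = (18, 12) → (-1, 3) − 0.1·(18, 12) = (-2.8, 1.8)
Step 2: at (-2.8, 1.8), ∇F = (-212.544, -36.24) → (-2.8, 1.8) − 0.1·(-212.544, -36.24) = (18.4544, 5.424)
u = 18.4544

18.4544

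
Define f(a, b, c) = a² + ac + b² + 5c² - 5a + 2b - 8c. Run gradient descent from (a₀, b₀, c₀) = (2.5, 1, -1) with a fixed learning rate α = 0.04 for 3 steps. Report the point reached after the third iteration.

∇f = (2a + c - 5, 2b + 2, a + 10c - 8)
(a₁, b₁, c₁) = (2.5, 1, -1) − 0.04·(-1, 4, -15.5) = (2.54, 0.84, -0.38)
(a₂, b₂, c₂) = (2.54, 0.84, -0.38) − 0.04·(-0.3, 3.68, -9.26) = (2.552, 0.6928, -0.0096)
(a₃, b₃, c₃) = (2.552, 0.6928, -0.0096) − 0.04·(0.0944, 3.3856, -5.544) = (2.548224, 0.557376, 0.21216)

(2.548224, 0.557376, 0.21216)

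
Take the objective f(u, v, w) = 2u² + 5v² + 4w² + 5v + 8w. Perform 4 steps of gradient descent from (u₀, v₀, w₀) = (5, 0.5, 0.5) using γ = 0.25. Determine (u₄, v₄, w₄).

(0, 4.5625, 0.5)

∇f = (4u, 10v + 5, 8w + 8)
(u₁, v₁, w₁) = (5, 0.5, 0.5) − 0.25·(20, 10, 12) = (0, -2, -2.5)
(u₂, v₂, w₂) = (0, -2, -2.5) − 0.25·(0, -15, -12) = (0, 1.75, 0.5)
(u₃, v₃, w₃) = (0, 1.75, 0.5) − 0.25·(0, 22.5, 12) = (0, -3.875, -2.5)
(u₄, v₄, w₄) = (0, -3.875, -2.5) − 0.25·(0, -33.75, -12) = (0, 4.5625, 0.5)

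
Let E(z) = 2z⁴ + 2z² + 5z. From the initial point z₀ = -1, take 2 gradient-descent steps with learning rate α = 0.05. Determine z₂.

E′(z) = 8z³ + 4z + 5
z₁ = -1 − 0.05·(-7) = -0.65
z₂ = -0.65 − 0.05·0.203 = -0.66015

-0.66015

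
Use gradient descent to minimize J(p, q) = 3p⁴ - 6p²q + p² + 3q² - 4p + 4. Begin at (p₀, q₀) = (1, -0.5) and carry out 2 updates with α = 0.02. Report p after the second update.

∇J = (12p³ - 12pq + 2p - 4, -6p² + 6q)
Step 1: at (1, -0.5), ∇J = (16, -9) → (1, -0.5) − 0.02·(16, -9) = (0.68, -0.32)
Step 2: at (0.68, -0.32), ∇J = (3.744384, -4.6944) → (0.68, -0.32) − 0.02·(3.744384, -4.6944) = (0.60511232, -0.226112)
p = 0.60511232

0.60511232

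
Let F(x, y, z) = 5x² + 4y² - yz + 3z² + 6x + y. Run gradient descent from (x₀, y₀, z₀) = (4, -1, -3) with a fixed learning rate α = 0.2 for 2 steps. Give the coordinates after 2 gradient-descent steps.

(4, 0, -0.12)

∇F = (10x + 6, 8y - z + 1, -y + 6z)
(x₁, y₁, z₁) = (4, -1, -3) − 0.2·(46, -4, -17) = (-5.2, -0.2, 0.4)
(x₂, y₂, z₂) = (-5.2, -0.2, 0.4) − 0.2·(-46, -1, 2.6) = (4, 0, -0.12)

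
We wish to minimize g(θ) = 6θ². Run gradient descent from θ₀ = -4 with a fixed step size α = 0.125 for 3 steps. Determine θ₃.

0.5

g′(θ) = 12θ
θ₁ = -4 − 0.125·(-48) = 2
θ₂ = 2 − 0.125·24 = -1
θ₃ = -1 − 0.125·(-12) = 0.5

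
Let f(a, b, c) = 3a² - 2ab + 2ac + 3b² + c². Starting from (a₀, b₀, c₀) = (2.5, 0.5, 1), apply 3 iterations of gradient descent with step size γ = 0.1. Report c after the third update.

∇f = (6a - 2b + 2c, -2a + 6b, 2a + 2c)
(a₁, b₁, c₁) = (2.5, 0.5, 1) − 0.1·(16, -2, 7) = (0.9, 0.7, 0.3)
(a₂, b₂, c₂) = (0.9, 0.7, 0.3) − 0.1·(4.6, 2.4, 2.4) = (0.44, 0.46, 0.06)
(a₃, b₃, c₃) = (0.44, 0.46, 0.06) − 0.1·(1.84, 1.88, 1) = (0.256, 0.272, -0.04)
c = -0.04

-0.04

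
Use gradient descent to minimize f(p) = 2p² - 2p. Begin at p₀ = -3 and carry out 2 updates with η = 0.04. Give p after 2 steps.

f′(p) = 4p - 2
p₁ = -3 − 0.04·(-14) = -2.44
p₂ = -2.44 − 0.04·(-11.76) = -1.9696

-1.9696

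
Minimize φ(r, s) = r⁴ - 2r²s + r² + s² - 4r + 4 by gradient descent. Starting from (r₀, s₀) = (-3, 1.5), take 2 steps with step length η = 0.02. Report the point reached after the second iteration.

(-0.944, 1.768)

∇φ = (4r³ - 4rs + 2r - 4, -2r² + 2s)
Step 1: at (-3, 1.5), ∇φ = (-100, -15) → (-3, 1.5) − 0.02·(-100, -15) = (-1, 1.8)
Step 2: at (-1, 1.8), ∇φ = (-2.8, 1.6) → (-1, 1.8) − 0.02·(-2.8, 1.6) = (-0.944, 1.768)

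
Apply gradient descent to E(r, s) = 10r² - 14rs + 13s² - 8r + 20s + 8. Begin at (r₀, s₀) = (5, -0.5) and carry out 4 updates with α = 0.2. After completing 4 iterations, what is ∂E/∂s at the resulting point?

∇E = (20r - 14s - 8, -14r + 26s + 20)
Step 1: at (5, -0.5), ∇E = (99, -63) → (5, -0.5) − 0.2·(99, -63) = (-14.8, 12.1)
Step 2: at (-14.8, 12.1), ∇E = (-473.4, 541.8) → (-14.8, 12.1) − 0.2·(-473.4, 541.8) = (79.88, -96.26)
Step 3: at (79.88, -96.26), ∇E = (2937.24, -3601.08) → (79.88, -96.26) − 0.2·(2937.24, -3601.08) = (-507.568, 623.956)
Step 4: at (-507.568, 623.956), ∇E = (-18894.744, 23348.808) → (-507.568, 623.956) − 0.2·(-18894.744, 23348.808) = (3271.3808, -4045.8056)
∂E/∂s at (3271.3808, -4045.8056) = -150970.2768

-150970.2768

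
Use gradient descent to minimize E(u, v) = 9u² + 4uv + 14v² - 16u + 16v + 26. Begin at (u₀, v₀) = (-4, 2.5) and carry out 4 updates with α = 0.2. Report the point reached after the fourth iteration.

∇E = (18u + 4v - 16, 4u + 28v + 16)
Step 1: at (-4, 2.5), ∇E = (-78, 70) → (-4, 2.5) − 0.2·(-78, 70) = (11.6, -11.5)
Step 2: at (11.6, -11.5), ∇E = (146.8, -259.6) → (11.6, -11.5) − 0.2·(146.8, -259.6) = (-17.76, 40.42)
Step 3: at (-17.76, 40.42), ∇E = (-174, 1076.72) → (-17.76, 40.42) − 0.2·(-174, 1076.72) = (17.04, -174.924)
Step 4: at (17.04, -174.924), ∇E = (-408.976, -4813.712) → (17.04, -174.924) − 0.2·(-408.976, -4813.712) = (98.8352, 787.8184)

(98.8352, 787.8184)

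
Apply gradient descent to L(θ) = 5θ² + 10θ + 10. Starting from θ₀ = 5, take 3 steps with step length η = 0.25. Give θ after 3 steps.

-21.25

L′(θ) = 10θ + 10
Step 1: L′(5) = 60; θ₁ = 5 − 0.25·60 = -10
Step 2: L′(-10) = -90; θ₂ = -10 − 0.25·(-90) = 12.5
Step 3: L′(12.5) = 135; θ₃ = 12.5 − 0.25·135 = -21.25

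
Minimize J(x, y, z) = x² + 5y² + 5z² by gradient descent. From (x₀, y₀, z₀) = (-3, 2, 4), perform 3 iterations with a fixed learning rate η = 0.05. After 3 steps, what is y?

∇J = (2x, 10y, 10z)
(x₁, y₁, z₁) = (-3, 2, 4) − 0.05·(-6, 20, 40) = (-2.7, 1, 2)
(x₂, y₂, z₂) = (-2.7, 1, 2) − 0.05·(-5.4, 10, 20) = (-2.43, 0.5, 1)
(x₃, y₃, z₃) = (-2.43, 0.5, 1) − 0.05·(-4.86, 5, 10) = (-2.187, 0.25, 0.5)
y = 0.25

0.25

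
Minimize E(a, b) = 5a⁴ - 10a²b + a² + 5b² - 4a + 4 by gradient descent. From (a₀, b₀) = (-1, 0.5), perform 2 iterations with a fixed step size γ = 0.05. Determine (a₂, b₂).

∇E = (20a³ - 20ab + 2a - 4, -10a² + 10b)
(a₁, b₁) = (-1, 0.5) − 0.05·(-16, -5) = (-0.2, 0.75)
(a₂, b₂) = (-0.2, 0.75) − 0.05·(-1.56, 7.1) = (-0.122, 0.395)

(-0.122, 0.395)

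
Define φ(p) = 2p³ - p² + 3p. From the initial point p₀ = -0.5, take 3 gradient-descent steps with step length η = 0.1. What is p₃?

φ′(p) = 6p² - 2p + 3
p₁ = -0.5 − 0.1·5.5 = -1.05
p₂ = -1.05 − 0.1·11.715 = -2.2215
p₃ = -2.2215 − 0.1·37.0533735 = -5.92683735

-5.92683735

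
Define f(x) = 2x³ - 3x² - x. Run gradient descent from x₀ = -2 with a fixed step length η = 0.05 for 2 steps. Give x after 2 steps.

f′(x) = 6x² - 6x - 1
x₁ = -2 − 0.05·35 = -3.75
x₂ = -3.75 − 0.05·105.875 = -9.04375

-9.04375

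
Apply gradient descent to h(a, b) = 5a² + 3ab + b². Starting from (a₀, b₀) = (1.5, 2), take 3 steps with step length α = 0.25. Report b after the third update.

∇h = (10a + 3b, 3a + 2b)
Step 1: at (1.5, 2), ∇h = (21, 8.5) → (1.5, 2) − 0.25·(21, 8.5) = (-3.75, -0.125)
Step 2: at (-3.75, -0.125), ∇h = (-37.875, -11.5) → (-3.75, -0.125) − 0.25·(-37.875, -11.5) = (5.71875, 2.75)
Step 3: at (5.71875, 2.75), ∇h = (65.4375, 22.65625) → (5.71875, 2.75) − 0.25·(65.4375, 22.65625) = (-10.640625, -2.9140625)
b = -2.9140625

-2.9140625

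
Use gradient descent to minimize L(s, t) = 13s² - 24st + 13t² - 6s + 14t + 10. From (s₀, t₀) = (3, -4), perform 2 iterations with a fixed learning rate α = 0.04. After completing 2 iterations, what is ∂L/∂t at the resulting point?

∇L = (26s - 24t - 6, -24s + 26t + 14)
Step 1: at (3, -4), ∇L = (168, -162) → (3, -4) − 0.04·(168, -162) = (-3.72, 2.48)
Step 2: at (-3.72, 2.48), ∇L = (-162.24, 167.76) → (-3.72, 2.48) − 0.04·(-162.24, 167.76) = (2.7696, -4.2304)
∂L/∂t at (2.7696, -4.2304) = -162.4608

-162.4608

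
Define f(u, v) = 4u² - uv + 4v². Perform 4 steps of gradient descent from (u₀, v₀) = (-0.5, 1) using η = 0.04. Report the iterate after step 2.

∇f = (8u - v, -u + 8v)
Step 1: at (-0.5, 1), ∇f = (-5, 8.5) → (-0.5, 1) − 0.04·(-5, 8.5) = (-0.3, 0.66)
Step 2: at (-0.3, 0.66), ∇f = (-3.06, 5.58) → (-0.3, 0.66) − 0.04·(-3.06, 5.58) = (-0.1776, 0.4368)

(-0.1776, 0.4368)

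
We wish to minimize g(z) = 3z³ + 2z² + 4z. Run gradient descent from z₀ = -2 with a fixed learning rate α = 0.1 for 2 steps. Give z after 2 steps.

g′(z) = 9z² + 4z + 4
z₁ = -2 − 0.1·32 = -5.2
z₂ = -5.2 − 0.1·226.56 = -27.856

-27.856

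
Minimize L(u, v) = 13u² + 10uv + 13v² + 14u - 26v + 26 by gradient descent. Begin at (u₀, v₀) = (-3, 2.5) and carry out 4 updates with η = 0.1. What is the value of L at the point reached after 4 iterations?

13052.29619776

∇L = (26u + 10v + 14, 10u + 26v - 26)
(u₁, v₁) = (-3, 2.5) − 0.1·(-39, 9) = (0.9, 1.6)
(u₂, v₂) = (0.9, 1.6) − 0.1·(53.4, 24.6) = (-4.44, -0.86)
(u₃, v₃) = (-4.44, -0.86) − 0.1·(-110.04, -92.76) = (6.564, 8.416)
(u₄, v₄) = (6.564, 8.416) − 0.1·(268.824, 258.456) = (-20.3184, -17.4296)
L(-20.3184, -17.4296) = 13052.29619776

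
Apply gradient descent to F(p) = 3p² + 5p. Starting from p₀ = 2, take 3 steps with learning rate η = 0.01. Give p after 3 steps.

F′(p) = 6p + 5
p₁ = 2 − 0.01·17 = 1.83
p₂ = 1.83 − 0.01·15.98 = 1.6702
p₃ = 1.6702 − 0.01·15.0212 = 1.519988

1.519988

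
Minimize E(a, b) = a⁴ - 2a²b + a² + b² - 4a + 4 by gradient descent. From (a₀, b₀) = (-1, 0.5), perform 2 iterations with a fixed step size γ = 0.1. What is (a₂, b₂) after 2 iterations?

(0.1952, 0.488)

∇E = (4a³ - 4ab + 2a - 4, -2a² + 2b)
Step 1: at (-1, 0.5), ∇E = (-8, -1) → (-1, 0.5) − 0.1·(-8, -1) = (-0.2, 0.6)
Step 2: at (-0.2, 0.6), ∇E = (-3.952, 1.12) → (-0.2, 0.6) − 0.1·(-3.952, 1.12) = (0.1952, 0.488)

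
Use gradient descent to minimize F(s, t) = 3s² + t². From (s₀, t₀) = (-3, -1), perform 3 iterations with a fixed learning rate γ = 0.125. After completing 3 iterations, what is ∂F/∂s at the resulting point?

∇F = (6s, 2t)
Step 1: at (-3, -1), ∇F = (-18, -2) → (-3, -1) − 0.125·(-18, -2) = (-0.75, -0.75)
Step 2: at (-0.75, -0.75), ∇F = (-4.5, -1.5) → (-0.75, -0.75) − 0.125·(-4.5, -1.5) = (-0.1875, -0.5625)
Step 3: at (-0.1875, -0.5625), ∇F = (-1.125, -1.125) → (-0.1875, -0.5625) − 0.125·(-1.125, -1.125) = (-0.046875, -0.421875)
∂F/∂s at (-0.046875, -0.421875) = -0.28125

-0.28125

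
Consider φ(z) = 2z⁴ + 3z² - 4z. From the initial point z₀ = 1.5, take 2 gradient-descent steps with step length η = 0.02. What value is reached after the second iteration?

0.73503104

φ′(z) = 8z³ + 6z - 4
z₁ = 1.5 − 0.02·32 = 0.86
z₂ = 0.86 − 0.02·6.248448 = 0.73503104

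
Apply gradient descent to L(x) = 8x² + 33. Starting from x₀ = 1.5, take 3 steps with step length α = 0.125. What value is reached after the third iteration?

-1.5

L′(x) = 16x
x₁ = 1.5 − 0.125·24 = -1.5
x₂ = -1.5 − 0.125·(-24) = 1.5
x₃ = 1.5 − 0.125·24 = -1.5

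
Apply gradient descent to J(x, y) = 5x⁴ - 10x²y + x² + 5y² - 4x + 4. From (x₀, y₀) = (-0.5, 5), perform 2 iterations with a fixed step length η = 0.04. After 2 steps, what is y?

∇J = (20x³ - 20xy + 2x - 4, -10x² + 10y)
Step 1: at (-0.5, 5), ∇J = (42.5, 47.5) → (-0.5, 5) − 0.04·(42.5, 47.5) = (-2.2, 3.1)
Step 2: at (-2.2, 3.1), ∇J = (-84.96, -17.4) → (-2.2, 3.1) − 0.04·(-84.96, -17.4) = (1.1984, 3.796)
y = 3.796

3.796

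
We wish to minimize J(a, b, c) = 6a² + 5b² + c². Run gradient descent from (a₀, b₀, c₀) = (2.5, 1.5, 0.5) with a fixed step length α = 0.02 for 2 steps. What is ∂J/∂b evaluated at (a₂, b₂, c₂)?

∇J = (12a, 10b, 2c)
(a₁, b₁, c₁) = (2.5, 1.5, 0.5) − 0.02·(30, 15, 1) = (1.9, 1.2, 0.48)
(a₂, b₂, c₂) = (1.9, 1.2, 0.48) − 0.02·(22.8, 12, 0.96) = (1.444, 0.96, 0.4608)
∂J/∂b at (1.444, 0.96, 0.4608) = 9.6

9.6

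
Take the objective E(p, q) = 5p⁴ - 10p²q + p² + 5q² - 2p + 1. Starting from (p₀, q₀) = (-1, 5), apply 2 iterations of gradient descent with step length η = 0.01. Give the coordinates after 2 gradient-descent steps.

∇E = (20p³ - 20pq + 2p - 2, -10p² + 10q)
(p₁, q₁) = (-1, 5) − 0.01·(76, 40) = (-1.76, 4.6)
(p₂, q₂) = (-1.76, 4.6) − 0.01·(47.36448, 15.024) = (-2.2336448, 4.44976)

(-2.2336448, 4.44976)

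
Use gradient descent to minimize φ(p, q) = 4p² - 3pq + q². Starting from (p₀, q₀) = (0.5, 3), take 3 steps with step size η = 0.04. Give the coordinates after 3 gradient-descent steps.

∇φ = (8p - 3q, -3p + 2q)
(p₁, q₁) = (0.5, 3) − 0.04·(-5, 4.5) = (0.7, 2.82)
(p₂, q₂) = (0.7, 2.82) − 0.04·(-2.86, 3.54) = (0.8144, 2.6784)
(p₃, q₃) = (0.8144, 2.6784) − 0.04·(-1.52, 2.9136) = (0.8752, 2.561856)

(0.8752, 2.561856)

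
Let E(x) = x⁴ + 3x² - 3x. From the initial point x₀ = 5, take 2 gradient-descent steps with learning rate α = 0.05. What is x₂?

1931.567075

E′(x) = 4x³ + 6x - 3
Step 1: E′(5) = 527; x₁ = 5 − 0.05·527 = -21.35
Step 2: E′(-21.35) = -39058.3415; x₂ = -21.35 − 0.05·(-39058.3415) = 1931.567075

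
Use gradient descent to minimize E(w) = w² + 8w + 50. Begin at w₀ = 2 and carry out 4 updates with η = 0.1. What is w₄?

E′(w) = 2w + 8
Step 1: E′(2) = 12; w₁ = 2 − 0.1·12 = 0.8
Step 2: E′(0.8) = 9.6; w₂ = 0.8 − 0.1·9.6 = -0.16
Step 3: E′(-0.16) = 7.68; w₃ = -0.16 − 0.1·7.68 = -0.928
Step 4: E′(-0.928) = 6.144; w₄ = -0.928 − 0.1·6.144 = -1.5424

-1.5424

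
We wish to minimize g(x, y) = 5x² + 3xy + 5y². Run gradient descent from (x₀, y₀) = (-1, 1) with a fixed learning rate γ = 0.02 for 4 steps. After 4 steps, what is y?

0.54700816

∇g = (10x + 3y, 3x + 10y)
Step 1: at (-1, 1), ∇g = (-7, 7) → (-1, 1) − 0.02·(-7, 7) = (-0.86, 0.86)
Step 2: at (-0.86, 0.86), ∇g = (-6.02, 6.02) → (-0.86, 0.86) − 0.02·(-6.02, 6.02) = (-0.7396, 0.7396)
Step 3: at (-0.7396, 0.7396), ∇g = (-5.1772, 5.1772) → (-0.7396, 0.7396) − 0.02·(-5.1772, 5.1772) = (-0.636056, 0.636056)
Step 4: at (-0.636056, 0.636056), ∇g = (-4.452392, 4.452392) → (-0.636056, 0.636056) − 0.02·(-4.452392, 4.452392) = (-0.54700816, 0.54700816)
y = 0.54700816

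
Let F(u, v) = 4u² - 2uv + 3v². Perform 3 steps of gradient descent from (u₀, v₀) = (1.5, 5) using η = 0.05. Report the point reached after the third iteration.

(0.9925, 2.007)

∇F = (8u - 2v, -2u + 6v)
Step 1: at (1.5, 5), ∇F = (2, 27) → (1.5, 5) − 0.05·(2, 27) = (1.4, 3.65)
Step 2: at (1.4, 3.65), ∇F = (3.9, 19.1) → (1.4, 3.65) − 0.05·(3.9, 19.1) = (1.205, 2.695)
Step 3: at (1.205, 2.695), ∇F = (4.25, 13.76) → (1.205, 2.695) − 0.05·(4.25, 13.76) = (0.9925, 2.007)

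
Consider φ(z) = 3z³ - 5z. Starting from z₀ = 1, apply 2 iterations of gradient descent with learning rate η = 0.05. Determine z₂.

0.762

φ′(z) = 9z² - 5
Step 1: φ′(1) = 4; z₁ = 1 − 0.05·4 = 0.8
Step 2: φ′(0.8) = 0.76; z₂ = 0.8 − 0.05·0.76 = 0.762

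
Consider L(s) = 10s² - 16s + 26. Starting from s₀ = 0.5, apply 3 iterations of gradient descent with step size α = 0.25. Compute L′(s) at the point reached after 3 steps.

L′(s) = 20s - 16
Step 1: L′(0.5) = -6; s₁ = 0.5 − 0.25·(-6) = 2
Step 2: L′(2) = 24; s₂ = 2 − 0.25·24 = -4
Step 3: L′(-4) = -96; s₃ = -4 − 0.25·(-96) = 20
L′(s) at (20) = 384

384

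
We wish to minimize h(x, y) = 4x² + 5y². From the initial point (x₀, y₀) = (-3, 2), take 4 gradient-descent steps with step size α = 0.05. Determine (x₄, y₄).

∇h = (8x, 10y)
(x₁, y₁) = (-3, 2) − 0.05·(-24, 20) = (-1.8, 1)
(x₂, y₂) = (-1.8, 1) − 0.05·(-14.4, 10) = (-1.08, 0.5)
(x₃, y₃) = (-1.08, 0.5) − 0.05·(-8.64, 5) = (-0.648, 0.25)
(x₄, y₄) = (-0.648, 0.25) − 0.05·(-5.184, 2.5) = (-0.3888, 0.125)

(-0.3888, 0.125)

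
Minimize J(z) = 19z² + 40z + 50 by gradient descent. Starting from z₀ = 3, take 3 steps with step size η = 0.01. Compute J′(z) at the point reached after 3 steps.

J′(z) = 38z + 40
Step 1: J′(3) = 154; z₁ = 3 − 0.01·154 = 1.46
Step 2: J′(1.46) = 95.48; z₂ = 1.46 − 0.01·95.48 = 0.5052
Step 3: J′(0.5052) = 59.1976; z₃ = 0.5052 − 0.01·59.1976 = -0.086776
J′(z) at (-0.086776) = 36.702512

36.702512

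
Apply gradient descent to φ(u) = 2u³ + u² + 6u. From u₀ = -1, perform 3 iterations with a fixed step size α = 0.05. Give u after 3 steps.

φ′(u) = 6u² + 2u + 6
u₁ = -1 − 0.05·10 = -1.5
u₂ = -1.5 − 0.05·16.5 = -2.325
u₃ = -2.325 − 0.05·33.78375 = -4.0141875

-4.0141875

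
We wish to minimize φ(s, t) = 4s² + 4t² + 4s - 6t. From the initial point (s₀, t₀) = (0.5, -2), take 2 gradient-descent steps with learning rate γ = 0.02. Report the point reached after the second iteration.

∇φ = (8s + 4, 8t - 6)
(s₁, t₁) = (0.5, -2) − 0.02·(8, -22) = (0.34, -1.56)
(s₂, t₂) = (0.34, -1.56) − 0.02·(6.72, -18.48) = (0.2056, -1.1904)

(0.2056, -1.1904)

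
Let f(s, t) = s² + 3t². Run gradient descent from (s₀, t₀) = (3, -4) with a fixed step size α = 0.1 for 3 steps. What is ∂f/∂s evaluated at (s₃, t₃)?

3.072

∇f = (2s, 6t)
(s₁, t₁) = (3, -4) − 0.1·(6, -24) = (2.4, -1.6)
(s₂, t₂) = (2.4, -1.6) − 0.1·(4.8, -9.6) = (1.92, -0.64)
(s₃, t₃) = (1.92, -0.64) − 0.1·(3.84, -3.84) = (1.536, -0.256)
∂f/∂s at (1.536, -0.256) = 3.072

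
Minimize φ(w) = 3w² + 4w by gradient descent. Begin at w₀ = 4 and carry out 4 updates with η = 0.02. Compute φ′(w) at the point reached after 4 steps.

φ′(w) = 6w + 4
Step 1: φ′(4) = 28; w₁ = 4 − 0.02·28 = 3.44
Step 2: φ′(3.44) = 24.64; w₂ = 3.44 − 0.02·24.64 = 2.9472
Step 3: φ′(2.9472) = 21.6832; w₃ = 2.9472 − 0.02·21.6832 = 2.513536
Step 4: φ′(2.513536) = 19.081216; w₄ = 2.513536 − 0.02·19.081216 = 2.13191168
φ′(w) at (2.13191168) = 16.79147008

16.79147008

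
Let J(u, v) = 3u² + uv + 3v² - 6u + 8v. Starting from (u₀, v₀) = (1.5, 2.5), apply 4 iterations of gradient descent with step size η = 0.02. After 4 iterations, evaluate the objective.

∇J = (6u + v - 6, u + 6v + 8)
(u₁, v₁) = (1.5, 2.5) − 0.02·(5.5, 24.5) = (1.39, 2.01)
(u₂, v₂) = (1.39, 2.01) − 0.02·(4.35, 21.45) = (1.303, 1.581)
(u₃, v₃) = (1.303, 1.581) − 0.02·(3.399, 18.789) = (1.23502, 1.20522)
(u₄, v₄) = (1.23502, 1.20522) − 0.02·(2.61534, 16.46634) = (1.1827132, 0.8758932)
J(1.1827132, 0.8758932) = 7.44479508321168

7.44479508321168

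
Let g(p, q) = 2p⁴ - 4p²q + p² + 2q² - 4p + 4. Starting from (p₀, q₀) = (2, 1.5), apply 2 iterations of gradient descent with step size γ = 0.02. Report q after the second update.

1.6792

∇g = (8p³ - 8pq + 2p - 4, -4p² + 4q)
(p₁, q₁) = (2, 1.5) − 0.02·(40, -10) = (1.2, 1.7)
(p₂, q₂) = (1.2, 1.7) − 0.02·(-4.096, 1.04) = (1.28192, 1.6792)
q = 1.6792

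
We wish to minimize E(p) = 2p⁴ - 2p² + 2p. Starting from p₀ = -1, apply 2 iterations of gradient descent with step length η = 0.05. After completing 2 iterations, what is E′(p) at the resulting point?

E′(p) = 8p³ - 4p + 2
Step 1: E′(-1) = -2; p₁ = -1 − 0.05·(-2) = -0.9
Step 2: E′(-0.9) = -0.232; p₂ = -0.9 − 0.05·(-0.232) = -0.8884
E′(p) at (-0.8884) = -0.055790008832

-0.055790008832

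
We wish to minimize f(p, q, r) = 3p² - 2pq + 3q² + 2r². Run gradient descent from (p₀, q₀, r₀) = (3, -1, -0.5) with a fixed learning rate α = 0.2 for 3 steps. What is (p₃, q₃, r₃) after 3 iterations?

∇f = (6p - 2q, -2p + 6q, 4r)
Step 1: at (3, -1, -0.5), ∇f = (20, -12, -2) → (3, -1, -0.5) − 0.2·(20, -12, -2) = (-1, 1.4, -0.1)
Step 2: at (-1, 1.4, -0.1), ∇f = (-8.8, 10.4, -0.4) → (-1, 1.4, -0.1) − 0.2·(-8.8, 10.4, -0.4) = (0.76, -0.68, -0.02)
Step 3: at (0.76, -0.68, -0.02), ∇f = (5.92, -5.6, -0.08) → (0.76, -0.68, -0.02) − 0.2·(5.92, -5.6, -0.08) = (-0.424, 0.44, -0.004)

(-0.424, 0.44, -0.004)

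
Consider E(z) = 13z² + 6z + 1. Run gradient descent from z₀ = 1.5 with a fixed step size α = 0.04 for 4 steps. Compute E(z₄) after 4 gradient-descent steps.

0.30769230794752

E′(z) = 26z + 6
z₁ = 1.5 − 0.04·45 = -0.3
z₂ = -0.3 − 0.04·(-1.8) = -0.228
z₃ = -0.228 − 0.04·0.072 = -0.23088
z₄ = -0.23088 − 0.04·(-0.00288) = -0.2307648
E(-0.2307648) = 0.30769230794752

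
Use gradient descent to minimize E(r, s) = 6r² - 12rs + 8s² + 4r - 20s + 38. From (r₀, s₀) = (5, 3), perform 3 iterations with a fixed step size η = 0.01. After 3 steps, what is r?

∇E = (12r - 12s + 4, -12r + 16s - 20)
Step 1: at (5, 3), ∇E = (28, -32) → (5, 3) − 0.01·(28, -32) = (4.72, 3.32)
Step 2: at (4.72, 3.32), ∇E = (20.8, -23.52) → (4.72, 3.32) − 0.01·(20.8, -23.52) = (4.512, 3.5552)
Step 3: at (4.512, 3.5552), ∇E = (15.4816, -17.2608) → (4.512, 3.5552) − 0.01·(15.4816, -17.2608) = (4.357184, 3.727808)
r = 4.357184

4.357184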